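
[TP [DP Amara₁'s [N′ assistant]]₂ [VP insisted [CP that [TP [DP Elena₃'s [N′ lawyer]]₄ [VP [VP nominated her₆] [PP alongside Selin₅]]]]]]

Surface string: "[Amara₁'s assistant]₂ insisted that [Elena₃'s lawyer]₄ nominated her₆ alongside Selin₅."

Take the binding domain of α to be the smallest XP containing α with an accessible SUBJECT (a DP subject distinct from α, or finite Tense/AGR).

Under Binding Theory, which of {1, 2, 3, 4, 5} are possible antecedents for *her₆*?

{1, 2, 3, 5}

*her* is a pronoun, so Principle B applies: it must be free in its binding domain.
Binding domain of *her₆*: the embedded TP, whose subject is [Elena₃'s lawyer]₄.
*Amara₁* and the pronoun do not c-command one another → neither Principle B nor Principle C is at stake; coindexation permitted.
*[Amara₁'s assistant]₂* c-commands the pronoun but from outside its binding domain, and is not c-commanded by it → coindexation permitted.
*Elena₃* and the pronoun do not c-command one another → neither Principle B nor Principle C is at stake; coindexation permitted.
*[Elena₃'s lawyer]₄* c-commands the pronoun within its binding domain → coindexation would violate Principle B.
*Selin₅* and the pronoun do not c-command one another → neither Principle B nor Principle C is at stake; coindexation permitted.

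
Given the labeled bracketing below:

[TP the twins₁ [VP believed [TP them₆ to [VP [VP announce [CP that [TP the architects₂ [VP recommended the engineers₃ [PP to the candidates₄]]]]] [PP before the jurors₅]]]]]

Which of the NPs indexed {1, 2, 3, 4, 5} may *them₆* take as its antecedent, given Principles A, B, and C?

none

*them* is a pronoun, so Principle B applies: it must be free in its binding domain.
Binding domain of *them₆*: the matrix TP, whose subject is the twins₁.
*the twins₁* c-commands the pronoun within its binding domain → coindexation would violate Principle B.
*the architects₂*: the pronoun c-commands this R-expression → coindexation would violate Principle C on *the architects₂*.
*the engineers₃*: the pronoun c-commands this R-expression → coindexation would violate Principle C on *the engineers₃*.
*the candidates₄*: the pronoun c-commands this R-expression → coindexation would violate Principle C on *the candidates₄*.
*the jurors₅*: the pronoun c-commands this R-expression → coindexation would violate Principle C on *the jurors₅*.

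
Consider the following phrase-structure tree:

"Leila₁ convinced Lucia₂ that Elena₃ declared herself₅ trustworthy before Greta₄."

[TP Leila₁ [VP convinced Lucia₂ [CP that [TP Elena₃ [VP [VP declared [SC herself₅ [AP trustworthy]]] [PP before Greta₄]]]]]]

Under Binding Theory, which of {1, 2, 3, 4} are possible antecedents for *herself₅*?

{3}

*herself* is an anaphor, so Principle A applies: it must be bound in its binding domain.
Binding domain of *herself₅*: the embedded TP, whose subject is Elena₃.
*Leila₁* c-commands the anaphor but is outside its binding domain → cannot satisfy Principle A.
*Lucia₂* c-commands the anaphor but is outside its binding domain → cannot satisfy Principle A.
*Elena₃* c-commands the anaphor within its binding domain → licit binder.
*Greta₄* does not c-command the anaphor → cannot bind it.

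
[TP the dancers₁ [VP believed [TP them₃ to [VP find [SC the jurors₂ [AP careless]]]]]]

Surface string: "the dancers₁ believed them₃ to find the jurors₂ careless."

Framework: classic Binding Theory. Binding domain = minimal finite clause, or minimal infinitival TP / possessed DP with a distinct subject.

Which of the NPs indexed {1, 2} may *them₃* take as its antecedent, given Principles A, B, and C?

*them* is a pronoun, so Principle B applies: it must be free in its binding domain.
Binding domain of *them₃*: the matrix TP, whose subject is the dancers₁.
*the dancers₁* c-commands the pronoun within its binding domain → coindexation would violate Principle B.
*the jurors₂*: the pronoun c-commands this R-expression → coindexation would violate Principle C on *the jurors₂*.

none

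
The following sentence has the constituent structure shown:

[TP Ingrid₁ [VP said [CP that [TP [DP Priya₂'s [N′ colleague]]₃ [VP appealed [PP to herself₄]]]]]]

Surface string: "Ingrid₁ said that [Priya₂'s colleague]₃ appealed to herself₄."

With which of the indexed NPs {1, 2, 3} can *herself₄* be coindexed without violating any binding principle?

*herself* is an anaphor, so Principle A applies: it must be bound in its binding domain.
Binding domain of *herself₄*: the embedded TP, whose subject is [Priya₂'s colleague]₃.
*Ingrid₁* c-commands the anaphor but is outside its binding domain → cannot satisfy Principle A.
*Priya₂* does not c-command the anaphor → cannot bind it.
*[Priya₂'s colleague]₃* c-commands the anaphor within its binding domain → licit binder.

{3}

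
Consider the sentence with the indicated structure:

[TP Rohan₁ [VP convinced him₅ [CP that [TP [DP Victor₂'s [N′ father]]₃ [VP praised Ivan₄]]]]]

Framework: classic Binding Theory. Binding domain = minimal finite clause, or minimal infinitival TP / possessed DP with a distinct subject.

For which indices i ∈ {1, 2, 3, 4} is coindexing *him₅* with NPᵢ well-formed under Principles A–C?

none

*him* is a pronoun, so Principle B applies: it must be free in its binding domain.
Binding domain of *him₅*: the matrix TP, whose subject is Rohan₁.
*Rohan₁* c-commands the pronoun within its binding domain → coindexation would violate Principle B.
*Victor₂*: the pronoun c-commands this R-expression → coindexation would violate Principle C on *Victor₂*.
*[Victor₂'s father]₃*: the pronoun c-commands this R-expression → coindexation would violate Principle C on *[Victor₂'s father]₃*.
*Ivan₄*: the pronoun c-commands this R-expression → coindexation would violate Principle C on *Ivan₄*.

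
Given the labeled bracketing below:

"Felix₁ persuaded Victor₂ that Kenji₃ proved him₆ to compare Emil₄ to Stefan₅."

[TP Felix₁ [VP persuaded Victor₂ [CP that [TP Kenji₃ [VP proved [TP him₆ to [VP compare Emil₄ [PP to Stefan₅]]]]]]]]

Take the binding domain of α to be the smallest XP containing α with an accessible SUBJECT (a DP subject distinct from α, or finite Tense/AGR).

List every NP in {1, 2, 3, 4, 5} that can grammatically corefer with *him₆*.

*him* is a pronoun, so Principle B applies: it must be free in its binding domain.
Binding domain of *him₆*: the embedded TP, whose subject is Kenji₃.
*Felix₁* c-commands the pronoun but from outside its binding domain, and is not c-commanded by it → coindexation permitted.
*Victor₂* c-commands the pronoun but from outside its binding domain, and is not c-commanded by it → coindexation permitted.
*Kenji₃* c-commands the pronoun within its binding domain → coindexation would violate Principle B.
*Emil₄*: the pronoun c-commands this R-expression → coindexation would violate Principle C on *Emil₄*.
*Stefan₅*: the pronoun c-commands this R-expression → coindexation would violate Principle C on *Stefan₅*.

{1, 2}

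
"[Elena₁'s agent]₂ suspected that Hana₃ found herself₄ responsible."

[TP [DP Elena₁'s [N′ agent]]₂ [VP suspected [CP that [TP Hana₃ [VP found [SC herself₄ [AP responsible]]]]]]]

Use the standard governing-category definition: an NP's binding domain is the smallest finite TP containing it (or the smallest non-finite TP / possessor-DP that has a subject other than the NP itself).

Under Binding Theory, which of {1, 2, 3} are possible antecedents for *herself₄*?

{3}

*herself* is an anaphor, so Principle A applies: it must be bound in its binding domain.
Binding domain of *herself₄*: the embedded TP, whose subject is Hana₃.
*Elena₁* does not c-command the anaphor → cannot bind it.
*[Elena₁'s agent]₂* c-commands the anaphor but is outside its binding domain → cannot satisfy Principle A.
*Hana₃* c-commands the anaphor within its binding domain → licit binder.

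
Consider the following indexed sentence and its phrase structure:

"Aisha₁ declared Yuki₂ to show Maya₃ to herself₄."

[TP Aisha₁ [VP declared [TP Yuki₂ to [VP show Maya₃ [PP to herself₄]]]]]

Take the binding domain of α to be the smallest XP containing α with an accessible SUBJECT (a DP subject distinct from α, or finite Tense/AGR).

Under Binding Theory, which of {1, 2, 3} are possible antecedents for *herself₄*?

{2, 3}

*herself* is an anaphor, so Principle A applies: it must be bound in its binding domain.
Binding domain of *herself₄*: the embedded TP, whose subject is Yuki₂.
*Aisha₁* c-commands the anaphor but is outside its binding domain → cannot satisfy Principle A.
*Yuki₂* c-commands the anaphor within its binding domain → licit binder.
*Maya₃* c-commands the anaphor within its binding domain → licit binder.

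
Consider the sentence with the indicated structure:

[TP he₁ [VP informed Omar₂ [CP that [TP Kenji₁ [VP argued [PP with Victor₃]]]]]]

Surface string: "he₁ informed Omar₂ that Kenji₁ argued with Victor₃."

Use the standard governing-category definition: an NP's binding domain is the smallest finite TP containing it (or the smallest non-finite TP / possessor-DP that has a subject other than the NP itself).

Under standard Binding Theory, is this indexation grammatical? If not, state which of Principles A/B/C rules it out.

Principle C

The two coindexed NPs are *he₁* and *Kenji₁*.
*Kenji₁* is an R-expression. Principle C requires it to be free everywhere.
*he₁* c-commands it and carries the same index.
The R-expression is bound → Principle C violation.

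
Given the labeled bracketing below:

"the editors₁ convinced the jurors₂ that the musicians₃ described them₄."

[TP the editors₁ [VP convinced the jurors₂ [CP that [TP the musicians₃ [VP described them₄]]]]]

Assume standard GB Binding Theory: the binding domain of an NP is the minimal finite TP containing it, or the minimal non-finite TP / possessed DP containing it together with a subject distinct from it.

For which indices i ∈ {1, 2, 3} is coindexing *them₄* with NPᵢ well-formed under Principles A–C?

{1, 2}

*them* is a pronoun, so Principle B applies: it must be free in its binding domain.
Binding domain of *them₄*: the embedded TP, whose subject is the musicians₃.
*the editors₁* c-commands the pronoun but from outside its binding domain, and is not c-commanded by it → coindexation permitted.
*the jurors₂* c-commands the pronoun but from outside its binding domain, and is not c-commanded by it → coindexation permitted.
*the musicians₃* c-commands the pronoun within its binding domain → coindexation would violate Principle B.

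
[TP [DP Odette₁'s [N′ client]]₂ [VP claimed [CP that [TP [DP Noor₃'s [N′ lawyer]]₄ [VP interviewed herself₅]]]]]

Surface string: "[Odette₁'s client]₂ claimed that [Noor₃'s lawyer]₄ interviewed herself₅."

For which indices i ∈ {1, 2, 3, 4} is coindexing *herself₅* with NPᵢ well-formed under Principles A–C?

{4}

*herself* is an anaphor, so Principle A applies: it must be bound in its binding domain.
Binding domain of *herself₅*: the embedded TP, whose subject is [Noor₃'s lawyer]₄.
*Odette₁* does not c-command the anaphor → cannot bind it.
*[Odette₁'s client]₂* c-commands the anaphor but is outside its binding domain → cannot satisfy Principle A.
*Noor₃* does not c-command the anaphor → cannot bind it.
*[Noor₃'s lawyer]₄* c-commands the anaphor within its binding domain → licit binder.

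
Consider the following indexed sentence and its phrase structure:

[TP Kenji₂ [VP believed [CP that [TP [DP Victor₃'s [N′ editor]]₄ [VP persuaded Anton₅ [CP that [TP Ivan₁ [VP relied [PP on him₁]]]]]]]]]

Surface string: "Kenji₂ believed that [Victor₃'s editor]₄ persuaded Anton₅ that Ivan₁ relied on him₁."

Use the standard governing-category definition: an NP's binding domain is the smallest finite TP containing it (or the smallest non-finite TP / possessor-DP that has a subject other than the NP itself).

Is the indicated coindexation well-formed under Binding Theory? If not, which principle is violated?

Principle B

The two coindexed NPs are *Ivan₁* and *him₁*.
*him₁* is a pronoun. Its binding domain is the embedded TP, whose subject is Ivan₁.
*Ivan₁* c-commands it within that domain and carries the same index.
The pronoun is locally bound → Principle B violation.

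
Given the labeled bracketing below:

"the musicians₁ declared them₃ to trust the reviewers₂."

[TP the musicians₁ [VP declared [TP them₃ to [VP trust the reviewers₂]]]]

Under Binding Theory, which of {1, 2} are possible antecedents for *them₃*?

none

*them* is a pronoun, so Principle B applies: it must be free in its binding domain.
Binding domain of *them₃*: the matrix TP, whose subject is the musicians₁.
*the musicians₁* c-commands the pronoun within its binding domain → coindexation would violate Principle B.
*the reviewers₂*: the pronoun c-commands this R-expression → coindexation would violate Principle C on *the reviewers₂*.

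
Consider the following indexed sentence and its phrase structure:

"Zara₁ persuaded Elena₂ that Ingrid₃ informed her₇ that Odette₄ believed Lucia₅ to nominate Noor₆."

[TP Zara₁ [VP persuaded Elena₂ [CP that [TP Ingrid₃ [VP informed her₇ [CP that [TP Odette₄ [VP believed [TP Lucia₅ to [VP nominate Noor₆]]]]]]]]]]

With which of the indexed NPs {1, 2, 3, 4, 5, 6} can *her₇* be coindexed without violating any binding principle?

{1, 2}

*her* is a pronoun, so Principle B applies: it must be free in its binding domain.
Binding domain of *her₇*: the embedded TP, whose subject is Ingrid₃.
*Zara₁* c-commands the pronoun but from outside its binding domain, and is not c-commanded by it → coindexation permitted.
*Elena₂* c-commands the pronoun but from outside its binding domain, and is not c-commanded by it → coindexation permitted.
*Ingrid₃* c-commands the pronoun within its binding domain → coindexation would violate Principle B.
*Odette₄*: the pronoun c-commands this R-expression → coindexation would violate Principle C on *Odette₄*.
*Lucia₅*: the pronoun c-commands this R-expression → coindexation would violate Principle C on *Lucia₅*.
*Noor₆*: the pronoun c-commands this R-expression → coindexation would violate Principle C on *Noor₆*.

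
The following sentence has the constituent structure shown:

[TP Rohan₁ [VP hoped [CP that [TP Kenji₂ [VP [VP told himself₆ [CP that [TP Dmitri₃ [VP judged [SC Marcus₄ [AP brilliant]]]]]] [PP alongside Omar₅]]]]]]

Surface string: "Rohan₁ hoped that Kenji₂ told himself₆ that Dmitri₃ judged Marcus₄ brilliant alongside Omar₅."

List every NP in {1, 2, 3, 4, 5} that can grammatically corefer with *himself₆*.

*himself* is an anaphor, so Principle A applies: it must be bound in its binding domain.
Binding domain of *himself₆*: the embedded TP, whose subject is Kenji₂.
*Rohan₁* c-commands the anaphor but is outside its binding domain → cannot satisfy Principle A.
*Kenji₂* c-commands the anaphor within its binding domain → licit binder.
*Dmitri₃* does not c-command the anaphor → cannot bind it.
*Marcus₄* does not c-command the anaphor → cannot bind it.
*Omar₅* does not c-command the anaphor → cannot bind it.

{2}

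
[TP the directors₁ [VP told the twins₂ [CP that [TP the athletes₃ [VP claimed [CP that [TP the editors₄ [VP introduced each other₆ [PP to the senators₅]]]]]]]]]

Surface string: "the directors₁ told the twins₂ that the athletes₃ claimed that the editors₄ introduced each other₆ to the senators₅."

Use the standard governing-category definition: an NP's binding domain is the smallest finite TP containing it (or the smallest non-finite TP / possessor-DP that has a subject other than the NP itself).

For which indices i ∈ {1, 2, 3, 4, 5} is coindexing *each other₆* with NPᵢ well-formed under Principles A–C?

*each other* is an anaphor, so Principle A applies: it must be bound in its binding domain.
Binding domain of *each other₆*: the embedded TP, whose subject is the editors₄.
*the directors₁* c-commands the anaphor but is outside its binding domain → cannot satisfy Principle A.
*the twins₂* c-commands the anaphor but is outside its binding domain → cannot satisfy Principle A.
*the athletes₃* c-commands the anaphor but is outside its binding domain → cannot satisfy Principle A.
*the editors₄* c-commands the anaphor within its binding domain → licit binder.
*the senators₅* does not c-command the anaphor → cannot bind it.

{4}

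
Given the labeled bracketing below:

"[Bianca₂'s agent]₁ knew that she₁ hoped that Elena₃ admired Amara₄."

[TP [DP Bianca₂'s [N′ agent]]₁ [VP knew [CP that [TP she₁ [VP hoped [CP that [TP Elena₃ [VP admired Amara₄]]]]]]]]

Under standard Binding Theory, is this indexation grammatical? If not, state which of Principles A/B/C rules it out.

The two coindexed NPs are *[Bianca₂'s agent]₁* and *she₁*.
*she₁* is a pronoun; nothing c-commands it within its binding domain (the embedded TP.), so Principle B holds trivially.
*[Bianca₂'s agent]₁* is an R-expression; *she₁* does not c-command it, and no other NP shares its index, so Principle C is satisfied.
All principles are respected.

grammatical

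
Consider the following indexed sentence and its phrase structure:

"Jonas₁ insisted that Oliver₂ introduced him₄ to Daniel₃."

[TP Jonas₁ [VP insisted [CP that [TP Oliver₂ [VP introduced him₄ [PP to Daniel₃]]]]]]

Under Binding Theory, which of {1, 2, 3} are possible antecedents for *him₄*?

{1}

*him* is a pronoun, so Principle B applies: it must be free in its binding domain.
Binding domain of *him₄*: the embedded TP, whose subject is Oliver₂.
*Jonas₁* c-commands the pronoun but from outside its binding domain, and is not c-commanded by it → coindexation permitted.
*Oliver₂* c-commands the pronoun within its binding domain → coindexation would violate Principle B.
*Daniel₃*: the pronoun c-commands this R-expression → coindexation would violate Principle C on *Daniel₃*.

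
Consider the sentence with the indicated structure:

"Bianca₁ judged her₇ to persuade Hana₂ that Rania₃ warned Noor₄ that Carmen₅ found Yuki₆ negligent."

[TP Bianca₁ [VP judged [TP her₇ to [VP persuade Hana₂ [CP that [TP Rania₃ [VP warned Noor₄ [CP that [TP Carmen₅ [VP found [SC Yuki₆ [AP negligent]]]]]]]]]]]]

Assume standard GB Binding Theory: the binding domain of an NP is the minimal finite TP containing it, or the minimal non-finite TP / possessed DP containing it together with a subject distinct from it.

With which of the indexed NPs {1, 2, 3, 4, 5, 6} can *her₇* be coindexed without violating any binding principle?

*her* is a pronoun, so Principle B applies: it must be free in its binding domain.
Binding domain of *her₇*: the matrix TP, whose subject is Bianca₁.
*Bianca₁* c-commands the pronoun within its binding domain → coindexation would violate Principle B.
*Hana₂*: the pronoun c-commands this R-expression → coindexation would violate Principle C on *Hana₂*.
*Rania₃*: the pronoun c-commands this R-expression → coindexation would violate Principle C on *Rania₃*.
*Noor₄*: the pronoun c-commands this R-expression → coindexation would violate Principle C on *Noor₄*.
*Carmen₅*: the pronoun c-commands this R-expression → coindexation would violate Principle C on *Carmen₅*.
*Yuki₆*: the pronoun c-commands this R-expression → coindexation would violate Principle C on *Yuki₆*.

none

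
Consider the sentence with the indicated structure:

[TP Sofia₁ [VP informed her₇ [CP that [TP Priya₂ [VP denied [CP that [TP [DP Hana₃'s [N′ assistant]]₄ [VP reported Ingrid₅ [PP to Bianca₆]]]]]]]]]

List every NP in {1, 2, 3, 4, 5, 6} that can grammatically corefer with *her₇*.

none

*her* is a pronoun, so Principle B applies: it must be free in its binding domain.
Binding domain of *her₇*: the matrix TP, whose subject is Sofia₁.
*Sofia₁* c-commands the pronoun within its binding domain → coindexation would violate Principle B.
*Priya₂*: the pronoun c-commands this R-expression → coindexation would violate Principle C on *Priya₂*.
*Hana₃*: the pronoun c-commands this R-expression → coindexation would violate Principle C on *Hana₃*.
*[Hana₃'s assistant]₄*: the pronoun c-commands this R-expression → coindexation would violate Principle C on *[Hana₃'s assistant]₄*.
*Ingrid₅*: the pronoun c-commands this R-expression → coindexation would violate Principle C on *Ingrid₅*.
*Bianca₆*: the pronoun c-commands this R-expression → coindexation would violate Principle C on *Bianca₆*.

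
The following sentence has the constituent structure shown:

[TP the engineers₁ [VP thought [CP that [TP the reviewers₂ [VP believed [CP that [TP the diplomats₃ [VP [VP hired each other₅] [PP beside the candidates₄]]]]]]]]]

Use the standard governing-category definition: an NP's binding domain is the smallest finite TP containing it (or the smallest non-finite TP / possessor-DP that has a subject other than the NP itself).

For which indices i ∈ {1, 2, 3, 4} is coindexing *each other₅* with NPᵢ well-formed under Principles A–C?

*each other* is an anaphor, so Principle A applies: it must be bound in its binding domain.
Binding domain of *each other₅*: the embedded TP, whose subject is the diplomats₃.
*the engineers₁* c-commands the anaphor but is outside its binding domain → cannot satisfy Principle A.
*the reviewers₂* c-commands the anaphor but is outside its binding domain → cannot satisfy Principle A.
*the diplomats₃* c-commands the anaphor within its binding domain → licit binder.
*the candidates₄* does not c-command the anaphor → cannot bind it.

{3}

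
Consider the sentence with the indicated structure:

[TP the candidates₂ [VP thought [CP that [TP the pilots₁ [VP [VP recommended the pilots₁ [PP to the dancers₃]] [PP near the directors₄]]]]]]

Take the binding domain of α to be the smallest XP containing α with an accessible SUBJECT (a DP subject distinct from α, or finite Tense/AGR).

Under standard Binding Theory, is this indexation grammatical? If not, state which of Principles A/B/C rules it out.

The two coindexed NPs are *the pilots₁* (the higher occurrence) and *the pilots₁* (the lower occurrence).
*the pilots₁* (the lower occurrence) is an R-expression. Principle C requires it to be free everywhere.
*the pilots₁* (the higher occurrence) c-commands it and carries the same index.
The R-expression is bound → Principle C violation.

Principle C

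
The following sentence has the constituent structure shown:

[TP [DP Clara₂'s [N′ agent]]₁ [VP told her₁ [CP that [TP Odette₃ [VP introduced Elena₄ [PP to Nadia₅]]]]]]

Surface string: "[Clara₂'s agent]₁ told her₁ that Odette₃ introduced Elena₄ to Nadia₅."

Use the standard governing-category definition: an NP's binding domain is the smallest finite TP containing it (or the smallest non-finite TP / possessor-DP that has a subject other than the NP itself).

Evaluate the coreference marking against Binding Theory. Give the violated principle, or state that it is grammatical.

Principle B

The two coindexed NPs are *[Clara₂'s agent]₁* and *her₁*.
*her₁* is a pronoun. Its binding domain is the matrix TP, whose subject is [Clara₂'s agent]₁.
*[Clara₂'s agent]₁* c-commands it within that domain and carries the same index.
The pronoun is locally bound → Principle B violation.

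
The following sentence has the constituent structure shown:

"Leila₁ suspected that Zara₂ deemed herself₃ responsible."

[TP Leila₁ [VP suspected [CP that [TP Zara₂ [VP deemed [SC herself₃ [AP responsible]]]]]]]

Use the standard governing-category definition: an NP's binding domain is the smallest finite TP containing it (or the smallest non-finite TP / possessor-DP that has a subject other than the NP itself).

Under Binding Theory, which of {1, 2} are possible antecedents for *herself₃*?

*herself* is an anaphor, so Principle A applies: it must be bound in its binding domain.
Binding domain of *herself₃*: the embedded TP, whose subject is Zara₂.
*Leila₁* c-commands the anaphor but is outside its binding domain → cannot satisfy Principle A.
*Zara₂* c-commands the anaphor within its binding domain → licit binder.

{2}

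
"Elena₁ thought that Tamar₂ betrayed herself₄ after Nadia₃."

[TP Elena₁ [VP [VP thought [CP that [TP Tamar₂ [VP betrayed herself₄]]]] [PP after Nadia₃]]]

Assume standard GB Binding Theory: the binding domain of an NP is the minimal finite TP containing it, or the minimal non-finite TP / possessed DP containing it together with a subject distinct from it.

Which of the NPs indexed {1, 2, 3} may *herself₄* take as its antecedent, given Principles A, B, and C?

*herself* is an anaphor, so Principle A applies: it must be bound in its binding domain.
Binding domain of *herself₄*: the embedded TP, whose subject is Tamar₂.
*Elena₁* c-commands the anaphor but is outside its binding domain → cannot satisfy Principle A.
*Tamar₂* c-commands the anaphor within its binding domain → licit binder.
*Nadia₃* does not c-command the anaphor → cannot bind it.

{2}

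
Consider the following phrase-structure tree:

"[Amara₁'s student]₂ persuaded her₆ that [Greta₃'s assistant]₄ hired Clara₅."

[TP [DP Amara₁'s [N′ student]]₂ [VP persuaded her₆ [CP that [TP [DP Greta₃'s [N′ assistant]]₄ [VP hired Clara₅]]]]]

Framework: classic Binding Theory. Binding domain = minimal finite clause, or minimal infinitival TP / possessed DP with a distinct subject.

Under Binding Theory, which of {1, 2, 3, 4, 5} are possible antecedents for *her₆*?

*her* is a pronoun, so Principle B applies: it must be free in its binding domain.
Binding domain of *her₆*: the matrix TP, whose subject is [Amara₁'s student]₂.
*Amara₁* and the pronoun do not c-command one another → neither Principle B nor Principle C is at stake; coindexation permitted.
*[Amara₁'s student]₂* c-commands the pronoun within its binding domain → coindexation would violate Principle B.
*Greta₃*: the pronoun c-commands this R-expression → coindexation would violate Principle C on *Greta₃*.
*[Greta₃'s assistant]₄*: the pronoun c-commands this R-expression → coindexation would violate Principle C on *[Greta₃'s assistant]₄*.
*Clara₅*: the pronoun c-commands this R-expression → coindexation would violate Principle C on *Clara₅*.

{1}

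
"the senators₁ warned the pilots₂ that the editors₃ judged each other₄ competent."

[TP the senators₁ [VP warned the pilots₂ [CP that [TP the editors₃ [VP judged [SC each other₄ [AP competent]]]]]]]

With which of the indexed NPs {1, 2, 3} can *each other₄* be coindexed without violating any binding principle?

{3}

*each other* is an anaphor, so Principle A applies: it must be bound in its binding domain.
Binding domain of *each other₄*: the embedded TP, whose subject is the editors₃.
*the senators₁* c-commands the anaphor but is outside its binding domain → cannot satisfy Principle A.
*the pilots₂* c-commands the anaphor but is outside its binding domain → cannot satisfy Principle A.
*the editors₃* c-commands the anaphor within its binding domain → licit binder.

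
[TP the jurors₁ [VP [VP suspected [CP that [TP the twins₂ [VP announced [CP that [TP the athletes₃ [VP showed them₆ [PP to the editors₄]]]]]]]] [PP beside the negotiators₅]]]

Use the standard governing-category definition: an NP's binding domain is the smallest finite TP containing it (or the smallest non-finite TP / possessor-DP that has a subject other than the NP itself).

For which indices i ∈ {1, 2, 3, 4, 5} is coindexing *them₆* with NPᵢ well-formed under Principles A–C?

{1, 2, 5}

*them* is a pronoun, so Principle B applies: it must be free in its binding domain.
Binding domain of *them₆*: the embedded TP, whose subject is the athletes₃.
*the jurors₁* c-commands the pronoun but from outside its binding domain, and is not c-commanded by it → coindexation permitted.
*the twins₂* c-commands the pronoun but from outside its binding domain, and is not c-commanded by it → coindexation permitted.
*the athletes₃* c-commands the pronoun within its binding domain → coindexation would violate Principle B.
*the editors₄*: the pronoun c-commands this R-expression → coindexation would violate Principle C on *the editors₄*.
*the negotiators₅* and the pronoun do not c-command one another → neither Principle B nor Principle C is at stake; coindexation permitted.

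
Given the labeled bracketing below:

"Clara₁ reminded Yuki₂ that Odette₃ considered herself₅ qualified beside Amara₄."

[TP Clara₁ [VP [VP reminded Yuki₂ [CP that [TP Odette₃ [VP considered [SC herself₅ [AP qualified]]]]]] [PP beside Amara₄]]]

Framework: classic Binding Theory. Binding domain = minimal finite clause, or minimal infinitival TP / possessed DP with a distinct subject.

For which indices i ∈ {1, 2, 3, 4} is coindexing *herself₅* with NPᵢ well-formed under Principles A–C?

{3}

*herself* is an anaphor, so Principle A applies: it must be bound in its binding domain.
Binding domain of *herself₅*: the embedded TP, whose subject is Odette₃.
*Clara₁* c-commands the anaphor but is outside its binding domain → cannot satisfy Principle A.
*Yuki₂* c-commands the anaphor but is outside its binding domain → cannot satisfy Principle A.
*Odette₃* c-commands the anaphor within its binding domain → licit binder.
*Amara₄* does not c-command the anaphor → cannot bind it.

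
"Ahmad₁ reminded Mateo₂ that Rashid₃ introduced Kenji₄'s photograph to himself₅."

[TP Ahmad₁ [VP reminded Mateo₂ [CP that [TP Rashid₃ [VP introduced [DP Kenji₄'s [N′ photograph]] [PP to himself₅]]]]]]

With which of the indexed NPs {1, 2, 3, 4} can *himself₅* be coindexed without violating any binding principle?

*himself* is an anaphor, so Principle A applies: it must be bound in its binding domain.
Binding domain of *himself₅*: the embedded TP, whose subject is Rashid₃.
*Ahmad₁* c-commands the anaphor but is outside its binding domain → cannot satisfy Principle A.
*Mateo₂* c-commands the anaphor but is outside its binding domain → cannot satisfy Principle A.
*Rashid₃* c-commands the anaphor within its binding domain → licit binder.
*Kenji₄* does not c-command the anaphor → cannot bind it.

{3}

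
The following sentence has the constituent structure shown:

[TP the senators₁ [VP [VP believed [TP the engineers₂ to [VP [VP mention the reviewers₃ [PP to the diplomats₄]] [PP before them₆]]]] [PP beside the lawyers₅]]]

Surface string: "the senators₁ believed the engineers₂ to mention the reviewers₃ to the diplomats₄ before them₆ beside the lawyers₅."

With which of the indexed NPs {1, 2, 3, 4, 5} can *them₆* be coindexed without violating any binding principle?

*them* is a pronoun, so Principle B applies: it must be free in its binding domain.
Binding domain of *them₆*: the embedded TP, whose subject is the engineers₂.
*the senators₁* c-commands the pronoun but from outside its binding domain, and is not c-commanded by it → coindexation permitted.
*the engineers₂* c-commands the pronoun within its binding domain → coindexation would violate Principle B.
*the reviewers₃* and the pronoun do not c-command one another → neither Principle B nor Principle C is at stake; coindexation permitted.
*the diplomats₄* and the pronoun do not c-command one another → neither Principle B nor Principle C is at stake; coindexation permitted.
*the lawyers₅* and the pronoun do not c-command one another → neither Principle B nor Principle C is at stake; coindexation permitted.

{1, 3, 4, 5}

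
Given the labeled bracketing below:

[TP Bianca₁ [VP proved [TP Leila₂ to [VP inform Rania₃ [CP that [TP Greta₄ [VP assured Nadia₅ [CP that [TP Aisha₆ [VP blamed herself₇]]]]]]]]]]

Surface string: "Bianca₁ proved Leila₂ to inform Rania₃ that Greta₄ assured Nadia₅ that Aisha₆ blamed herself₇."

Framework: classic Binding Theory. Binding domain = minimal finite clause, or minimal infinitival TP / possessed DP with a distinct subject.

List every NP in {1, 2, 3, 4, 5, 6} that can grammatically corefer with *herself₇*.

{6}

*herself* is an anaphor, so Principle A applies: it must be bound in its binding domain.
Binding domain of *herself₇*: the embedded TP, whose subject is Aisha₆.
*Bianca₁* c-commands the anaphor but is outside its binding domain → cannot satisfy Principle A.
*Leila₂* c-commands the anaphor but is outside its binding domain → cannot satisfy Principle A.
*Rania₃* c-commands the anaphor but is outside its binding domain → cannot satisfy Principle A.
*Greta₄* c-commands the anaphor but is outside its binding domain → cannot satisfy Principle A.
*Nadia₅* c-commands the anaphor but is outside its binding domain → cannot satisfy Principle A.
*Aisha₆* c-commands the anaphor within its binding domain → licit binder.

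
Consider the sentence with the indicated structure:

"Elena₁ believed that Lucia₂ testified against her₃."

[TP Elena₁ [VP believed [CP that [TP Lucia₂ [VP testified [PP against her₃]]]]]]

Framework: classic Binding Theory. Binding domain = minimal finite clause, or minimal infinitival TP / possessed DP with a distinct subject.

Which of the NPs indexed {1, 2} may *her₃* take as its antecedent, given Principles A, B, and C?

*her* is a pronoun, so Principle B applies: it must be free in its binding domain.
Binding domain of *her₃*: the embedded TP, whose subject is Lucia₂.
*Elena₁* c-commands the pronoun but from outside its binding domain, and is not c-commanded by it → coindexation permitted.
*Lucia₂* c-commands the pronoun within its binding domain → coindexation would violate Principle B.

{1}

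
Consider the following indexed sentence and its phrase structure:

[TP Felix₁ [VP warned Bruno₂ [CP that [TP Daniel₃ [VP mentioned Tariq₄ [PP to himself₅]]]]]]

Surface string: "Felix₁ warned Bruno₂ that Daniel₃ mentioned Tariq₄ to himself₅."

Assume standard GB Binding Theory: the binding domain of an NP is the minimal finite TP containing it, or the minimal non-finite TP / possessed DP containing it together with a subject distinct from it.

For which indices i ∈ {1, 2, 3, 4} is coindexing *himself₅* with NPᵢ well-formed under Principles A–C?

{3, 4}

*himself* is an anaphor, so Principle A applies: it must be bound in its binding domain.
Binding domain of *himself₅*: the embedded TP, whose subject is Daniel₃.
*Felix₁* c-commands the anaphor but is outside its binding domain → cannot satisfy Principle A.
*Bruno₂* c-commands the anaphor but is outside its binding domain → cannot satisfy Principle A.
*Daniel₃* c-commands the anaphor within its binding domain → licit binder.
*Tariq₄* c-commands the anaphor within its binding domain → licit binder.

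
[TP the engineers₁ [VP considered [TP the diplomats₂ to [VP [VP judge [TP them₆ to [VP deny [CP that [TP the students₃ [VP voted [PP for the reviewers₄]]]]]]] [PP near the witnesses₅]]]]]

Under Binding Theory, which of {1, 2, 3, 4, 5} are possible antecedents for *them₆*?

*them* is a pronoun, so Principle B applies: it must be free in its binding domain.
Binding domain of *them₆*: the embedded TP, whose subject is the diplomats₂.
*the engineers₁* c-commands the pronoun but from outside its binding domain, and is not c-commanded by it → coindexation permitted.
*the diplomats₂* c-commands the pronoun within its binding domain → coindexation would violate Principle B.
*the students₃*: the pronoun c-commands this R-expression → coindexation would violate Principle C on *the students₃*.
*the reviewers₄*: the pronoun c-commands this R-expression → coindexation would violate Principle C on *the reviewers₄*.
*the witnesses₅* and the pronoun do not c-command one another → neither Principle B nor Principle C is at stake; coindexation permitted.

{1, 5}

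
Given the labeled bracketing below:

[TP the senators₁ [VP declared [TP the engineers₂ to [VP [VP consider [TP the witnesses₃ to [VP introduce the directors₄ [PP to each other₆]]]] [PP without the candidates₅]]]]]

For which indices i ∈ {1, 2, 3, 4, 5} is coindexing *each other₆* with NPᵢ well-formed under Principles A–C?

{3, 4}

*each other* is an anaphor, so Principle A applies: it must be bound in its binding domain.
Binding domain of *each other₆*: the embedded TP, whose subject is the witnesses₃.
*the senators₁* c-commands the anaphor but is outside its binding domain → cannot satisfy Principle A.
*the engineers₂* c-commands the anaphor but is outside its binding domain → cannot satisfy Principle A.
*the witnesses₃* c-commands the anaphor within its binding domain → licit binder.
*the directors₄* c-commands the anaphor within its binding domain → licit binder.
*the candidates₅* does not c-command the anaphor → cannot bind it.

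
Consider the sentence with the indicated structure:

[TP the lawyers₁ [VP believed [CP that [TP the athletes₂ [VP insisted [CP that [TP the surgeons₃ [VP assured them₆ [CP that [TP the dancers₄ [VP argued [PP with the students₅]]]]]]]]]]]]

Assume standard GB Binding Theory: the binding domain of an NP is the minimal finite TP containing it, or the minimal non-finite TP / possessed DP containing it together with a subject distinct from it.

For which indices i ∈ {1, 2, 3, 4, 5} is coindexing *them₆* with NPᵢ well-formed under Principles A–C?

*them* is a pronoun, so Principle B applies: it must be free in its binding domain.
Binding domain of *them₆*: the embedded TP, whose subject is the surgeons₃.
*the lawyers₁* c-commands the pronoun but from outside its binding domain, and is not c-commanded by it → coindexation permitted.
*the athletes₂* c-commands the pronoun but from outside its binding domain, and is not c-commanded by it → coindexation permitted.
*the surgeons₃* c-commands the pronoun within its binding domain → coindexation would violate Principle B.
*the dancers₄*: the pronoun c-commands this R-expression → coindexation would violate Principle C on *the dancers₄*.
*the students₅*: the pronoun c-commands this R-expression → coindexation would violate Principle C on *the students₅*.

{1, 2}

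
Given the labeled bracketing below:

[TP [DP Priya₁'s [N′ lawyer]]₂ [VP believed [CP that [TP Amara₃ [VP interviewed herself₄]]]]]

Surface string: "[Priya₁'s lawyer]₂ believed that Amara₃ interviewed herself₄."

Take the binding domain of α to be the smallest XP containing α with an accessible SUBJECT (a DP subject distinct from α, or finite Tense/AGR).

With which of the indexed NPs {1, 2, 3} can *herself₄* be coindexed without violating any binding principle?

*herself* is an anaphor, so Principle A applies: it must be bound in its binding domain.
Binding domain of *herself₄*: the embedded TP, whose subject is Amara₃.
*Priya₁* does not c-command the anaphor → cannot bind it.
*[Priya₁'s lawyer]₂* c-commands the anaphor but is outside its binding domain → cannot satisfy Principle A.
*Amara₃* c-commands the anaphor within its binding domain → licit binder.

{3}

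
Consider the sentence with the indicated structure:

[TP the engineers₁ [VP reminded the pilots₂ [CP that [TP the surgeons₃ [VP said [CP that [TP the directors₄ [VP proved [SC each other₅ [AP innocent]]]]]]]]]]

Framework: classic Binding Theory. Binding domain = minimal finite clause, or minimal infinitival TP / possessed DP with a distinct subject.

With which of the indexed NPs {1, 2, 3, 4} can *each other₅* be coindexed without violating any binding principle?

*each other* is an anaphor, so Principle A applies: it must be bound in its binding domain.
Binding domain of *each other₅*: the embedded TP, whose subject is the directors₄.
*the engineers₁* c-commands the anaphor but is outside its binding domain → cannot satisfy Principle A.
*the pilots₂* c-commands the anaphor but is outside its binding domain → cannot satisfy Principle A.
*the surgeons₃* c-commands the anaphor but is outside its binding domain → cannot satisfy Principle A.
*the directors₄* c-commands the anaphor within its binding domain → licit binder.

{4}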